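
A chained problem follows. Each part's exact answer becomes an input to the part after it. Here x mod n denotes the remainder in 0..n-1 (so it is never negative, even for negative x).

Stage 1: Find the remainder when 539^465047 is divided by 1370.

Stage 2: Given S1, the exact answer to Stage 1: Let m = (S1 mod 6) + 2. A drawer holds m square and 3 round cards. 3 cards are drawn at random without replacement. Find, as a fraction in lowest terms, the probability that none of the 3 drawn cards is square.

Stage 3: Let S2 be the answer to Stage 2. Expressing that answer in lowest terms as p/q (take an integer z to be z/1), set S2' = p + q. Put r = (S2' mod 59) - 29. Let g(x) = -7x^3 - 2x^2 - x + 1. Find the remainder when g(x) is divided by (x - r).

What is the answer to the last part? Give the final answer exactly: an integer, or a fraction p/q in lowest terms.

121707

Stage 1: squarings mod 1370: 539^1=539, 539^2=81, 539^4=1081, 539^8=1321, 539^16=1031, 539^32=1211, 539^64=621, 539^128=671, 539^256=881, 539^512=741, 539^1024=1081, 539^2048=1321, 539^4096=1031, 539^8192=1211, 539^16384=621, 539^32768=671, 539^65536=881, 539^131072=741, 539^262144=1081; 539^465047 = 539^1 * 539^2 * 539^4 * 539^16 * 539^128 * 539^2048 * 539^4096 * 539^65536 * 539^131072 * 539^262144 = 479 (mod 1370); answer 479
Stage 2: S1 = 479; m = 7; total draws C(10,3) = 120; favorable C(3,3) = 1; P = 1/120; answer 1/120
Stage 3: S2 = 1/120; threaded value p + q = 121; r = -26; remainder = value at the root: -7*(-26)^3 - 2*(-26)^2 - 1*(-26)^1 + 1 = (123032) + (-1352) + (26) + (1) = 121707; answer 121707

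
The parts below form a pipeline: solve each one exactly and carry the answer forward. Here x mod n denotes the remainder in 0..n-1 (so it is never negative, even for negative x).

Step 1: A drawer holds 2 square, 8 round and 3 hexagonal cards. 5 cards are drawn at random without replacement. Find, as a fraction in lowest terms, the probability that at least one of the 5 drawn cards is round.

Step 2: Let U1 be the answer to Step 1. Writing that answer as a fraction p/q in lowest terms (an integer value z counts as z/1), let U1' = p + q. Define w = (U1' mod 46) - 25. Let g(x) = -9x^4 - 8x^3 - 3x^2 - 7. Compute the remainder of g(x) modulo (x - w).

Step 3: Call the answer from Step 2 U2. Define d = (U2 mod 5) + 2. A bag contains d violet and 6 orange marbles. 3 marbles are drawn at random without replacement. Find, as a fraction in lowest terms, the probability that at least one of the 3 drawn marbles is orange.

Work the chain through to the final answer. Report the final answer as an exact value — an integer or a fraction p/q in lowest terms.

Step 1: total draws C(13,5) = 1287; complement C(5,5) = 1; favorable 1287 - 1 = 1286; P = 1286/1287; answer 1286/1287
Step 2: U1 = 1286/1287; threaded value p + q = 2573; w = 18; remainder = value at the root: -9*(18)^4 - 8*(18)^3 - 3*(18)^2 - 7 = (-944784) + (-46656) + (-972) + (-7) = -992419; answer -992419
Step 3: U2 = -992419; d = 3; total draws C(9,3) = 84; complement C(3,3) = 1; favorable 84 - 1 = 83; P = 83/84; answer 83/84

83/84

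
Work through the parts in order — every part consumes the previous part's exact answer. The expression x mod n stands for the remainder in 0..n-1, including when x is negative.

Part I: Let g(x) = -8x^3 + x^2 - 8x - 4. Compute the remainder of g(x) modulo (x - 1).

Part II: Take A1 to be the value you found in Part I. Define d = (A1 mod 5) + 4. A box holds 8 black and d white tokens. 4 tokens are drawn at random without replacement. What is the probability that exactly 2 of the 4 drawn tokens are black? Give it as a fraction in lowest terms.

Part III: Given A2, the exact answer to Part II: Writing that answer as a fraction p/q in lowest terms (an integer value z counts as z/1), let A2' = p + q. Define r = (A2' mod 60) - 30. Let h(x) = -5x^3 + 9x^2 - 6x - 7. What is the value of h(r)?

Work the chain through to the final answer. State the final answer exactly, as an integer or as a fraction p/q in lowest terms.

7803

Part I: remainder = value at the root: -8*(1)^3 + 1*(1)^2 - 8*(1)^1 - 4 = (-8) + (1) + (-8) + (-4) = -19; answer -19
Part II: A1 = -19; d = 5; total draws C(13,4) = 715; favorable C(8,2)*C(5,2) = 280; P = 56/143; answer 56/143
Part III: A2 = 56/143; threaded value p + q = 199; r = -11; -5*(-11)^3 + 9*(-11)^2 - 6*(-11)^1 - 7 = (6655) + (1089) + (66) + (-7) = 7803; answer 7803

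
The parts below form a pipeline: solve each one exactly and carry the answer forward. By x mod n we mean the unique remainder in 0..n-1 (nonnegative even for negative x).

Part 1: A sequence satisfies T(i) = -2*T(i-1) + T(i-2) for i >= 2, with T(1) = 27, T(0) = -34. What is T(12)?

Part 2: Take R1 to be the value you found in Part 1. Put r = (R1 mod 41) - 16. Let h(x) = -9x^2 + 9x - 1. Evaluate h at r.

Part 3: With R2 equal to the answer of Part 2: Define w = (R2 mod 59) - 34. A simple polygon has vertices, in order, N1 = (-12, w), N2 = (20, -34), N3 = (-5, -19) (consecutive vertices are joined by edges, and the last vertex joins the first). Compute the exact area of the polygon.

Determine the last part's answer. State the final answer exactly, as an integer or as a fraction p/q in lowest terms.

Part 1: T(2) = -2*(27) + 1*(-34) = -88; iterating: T(2)=-88, T(3)=203, T(4)=-494, T(5)=1191, T(6)=-2876, T(7)=6943, T(8)=-16762, T(9)=40467, T(10)=-97696, T(11)=235859, T(12)=-569414; answer -569414
Part 2: R1 = -569414; r = 19; -9*(19)^2 + 9*(19)^1 - 1 = (-3249) + (171) + (-1) = -3079; answer -3079
Part 3: R2 = -3079; w = 14; cross terms: (-12*-34 - 20*14)=128, (20*-19 - -5*-34)=-550, (-5*14 - -12*-19)=-298; twice the area = |-720| = 720; area = 360; answer 360

360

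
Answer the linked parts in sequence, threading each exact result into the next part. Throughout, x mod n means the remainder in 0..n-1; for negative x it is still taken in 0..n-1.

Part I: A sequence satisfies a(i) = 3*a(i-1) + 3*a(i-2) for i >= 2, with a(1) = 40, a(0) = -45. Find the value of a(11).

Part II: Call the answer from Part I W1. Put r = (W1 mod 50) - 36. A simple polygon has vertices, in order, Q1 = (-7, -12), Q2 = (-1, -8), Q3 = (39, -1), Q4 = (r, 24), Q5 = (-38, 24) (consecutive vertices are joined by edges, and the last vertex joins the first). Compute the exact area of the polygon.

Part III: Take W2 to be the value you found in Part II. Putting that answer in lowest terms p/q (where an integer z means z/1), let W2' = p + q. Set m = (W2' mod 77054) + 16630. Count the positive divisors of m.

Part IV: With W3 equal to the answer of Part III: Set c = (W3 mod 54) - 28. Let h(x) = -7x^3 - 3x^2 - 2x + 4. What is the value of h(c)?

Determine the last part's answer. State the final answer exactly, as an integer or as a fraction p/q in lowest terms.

Part I: a(2) = 3*(40) + 3*(-45) = -15; iterating: a(2)=-15, a(3)=75, a(4)=180, a(5)=765, a(6)=2835, a(7)=10800, a(8)=40905, a(9)=155115, a(10)=588060, a(11)=2229525; answer 2229525
Part II: W1 = 2229525; r = -11; cross terms: (-7*-8 - -1*-12)=44, (-1*-1 - 39*-8)=313, (39*24 - -11*-1)=925, (-11*24 - -38*24)=648, (-38*-12 - -7*24)=624; twice the area = |2554| = 2554; area = 1277; answer 1277
Part III: W2 = 1277; threaded value p + q = 1278; m = 17908; 17908 = 2^2 * 11^2 * 37; number of divisors = (2+1) * (2+1) * (1+1) = 18; answer 18
Part IV: W3 = 18; c = -10; -7*(-10)^3 - 3*(-10)^2 - 2*(-10)^1 + 4 = (7000) + (-300) + (20) + (4) = 6724; answer 6724

6724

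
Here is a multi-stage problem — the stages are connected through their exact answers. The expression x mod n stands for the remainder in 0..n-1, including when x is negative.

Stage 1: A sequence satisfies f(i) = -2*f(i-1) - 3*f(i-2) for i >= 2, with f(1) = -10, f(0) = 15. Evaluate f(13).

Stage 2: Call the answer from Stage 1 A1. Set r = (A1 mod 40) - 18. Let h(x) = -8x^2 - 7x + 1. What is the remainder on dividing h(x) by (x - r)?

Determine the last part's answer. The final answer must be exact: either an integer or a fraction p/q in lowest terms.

-455

Stage 1: f(2) = -2*(-10) - 3*(15) = -25; iterating: f(2)=-25, f(3)=80, f(4)=-85, f(5)=-70, f(6)=395, f(7)=-580, f(8)=-25, f(9)=1790, f(10)=-3505, f(11)=1640, f(12)=7235, f(13)=-19390; answer -19390
Stage 2: A1 = -19390; r = -8; remainder = value at the root: -8*(-8)^2 - 7*(-8)^1 + 1 = (-512) + (56) + (1) = -455; answer -455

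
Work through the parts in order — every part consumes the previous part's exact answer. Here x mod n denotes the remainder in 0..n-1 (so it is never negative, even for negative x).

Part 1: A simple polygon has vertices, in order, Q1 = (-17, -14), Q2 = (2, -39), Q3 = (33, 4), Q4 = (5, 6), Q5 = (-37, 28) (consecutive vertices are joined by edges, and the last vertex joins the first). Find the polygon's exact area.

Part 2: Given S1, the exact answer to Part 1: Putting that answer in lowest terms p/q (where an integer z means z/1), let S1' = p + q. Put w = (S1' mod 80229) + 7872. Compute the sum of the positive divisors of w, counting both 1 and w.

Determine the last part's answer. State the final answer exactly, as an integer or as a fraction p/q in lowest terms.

Part 1: cross terms: (-17*-39 - 2*-14)=691, (2*4 - 33*-39)=1295, (33*6 - 5*4)=178, (5*28 - -37*6)=362, (-37*-14 - -17*28)=994; twice the area = |3520| = 3520; area = 1760; answer 1760
Part 2: S1 = 1760; threaded value p + q = 1761; w = 9633; 9633 = 3 * 13^2 * 19; sigma = (1 + 3) * (1 + 13 + 169) * (1 + 19) = 4 * 183 * 20 = 14640; answer 14640

14640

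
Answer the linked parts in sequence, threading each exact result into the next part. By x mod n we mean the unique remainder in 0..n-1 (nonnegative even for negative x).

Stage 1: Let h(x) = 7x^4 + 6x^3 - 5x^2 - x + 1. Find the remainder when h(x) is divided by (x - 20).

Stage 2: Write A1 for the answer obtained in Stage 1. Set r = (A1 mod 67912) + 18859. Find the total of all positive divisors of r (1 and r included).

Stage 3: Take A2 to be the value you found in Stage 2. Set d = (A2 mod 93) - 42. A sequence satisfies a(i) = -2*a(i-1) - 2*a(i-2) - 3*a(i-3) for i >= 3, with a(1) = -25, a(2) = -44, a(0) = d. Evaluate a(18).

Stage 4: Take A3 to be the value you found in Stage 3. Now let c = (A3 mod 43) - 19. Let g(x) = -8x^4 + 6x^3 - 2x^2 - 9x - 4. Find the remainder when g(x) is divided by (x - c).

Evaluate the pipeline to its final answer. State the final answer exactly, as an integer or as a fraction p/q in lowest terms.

Stage 1: remainder = value at the root: 7*(20)^4 + 6*(20)^3 - 5*(20)^2 - 1*(20)^1 + 1 = (1120000) + (48000) + (-2000) + (-20) + (1) = 1165981; answer 1165981
Stage 2: A1 = 1165981; r = 30336; 30336 = 2^7 * 3 * 79; sigma = (1 + 2 + 4 + 8 + 16 + 32 + 64 + 128) * (1 + 3) * (1 + 79) = 255 * 4 * 80 = 81600; answer 81600
Stage 3: A2 = 81600; d = -3; a(3) = -2*(-44) - 2*(-25) - 3*(-3) = 147; iterating: a(3)=147, a(4)=-131, a(5)=100, a(6)=-379, a(7)=951, a(8)=-1444, a(9)=2123, a(10)=-4211, a(11)=8508, a(12)=-14963, a(13)=25543, a(14)=-46684, a(15)=87171, a(16)=-157603, a(17)=280916, a(18)=-508139; answer -508139
Stage 4: A3 = -508139; c = 16; remainder = value at the root: -8*(16)^4 + 6*(16)^3 - 2*(16)^2 - 9*(16)^1 - 4 = (-524288) + (24576) + (-512) + (-144) + (-4) = -500372; answer -500372

-500372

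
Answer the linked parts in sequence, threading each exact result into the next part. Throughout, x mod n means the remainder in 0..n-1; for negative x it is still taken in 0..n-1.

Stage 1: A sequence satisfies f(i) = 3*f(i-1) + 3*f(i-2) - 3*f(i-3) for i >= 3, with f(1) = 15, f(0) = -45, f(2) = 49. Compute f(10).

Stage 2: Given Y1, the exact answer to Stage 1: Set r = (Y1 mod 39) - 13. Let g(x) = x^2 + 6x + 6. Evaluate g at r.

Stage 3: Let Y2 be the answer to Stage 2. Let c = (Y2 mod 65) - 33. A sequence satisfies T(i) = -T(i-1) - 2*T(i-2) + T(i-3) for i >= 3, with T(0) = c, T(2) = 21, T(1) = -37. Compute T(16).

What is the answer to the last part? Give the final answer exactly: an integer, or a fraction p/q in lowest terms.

-17339

Stage 1: f(3) = 3*(49) + 3*(15) - 3*(-45) = 327; iterating: f(3)=327, f(4)=1083, f(5)=4083, f(6)=14517, f(7)=52551, f(8)=188955, f(9)=680967, f(10)=2452113; answer 2452113
Stage 2: Y1 = 2452113; r = 14; 1*(14)^2 + 6*(14)^1 + 6 = (196) + (84) + (6) = 286; answer 286
Stage 3: Y2 = 286; c = -7; T(3) = -1*(21) - 2*(-37) + 1*(-7) = 46; iterating: T(3)=46, T(4)=-125, T(5)=54, T(6)=242, T(7)=-475, T(8)=45, T(9)=1147, T(10)=-1712, T(11)=-537, T(12)=5108, T(13)=-5746, T(14)=-5007, T(15)=21607, T(16)=-17339; answer -17339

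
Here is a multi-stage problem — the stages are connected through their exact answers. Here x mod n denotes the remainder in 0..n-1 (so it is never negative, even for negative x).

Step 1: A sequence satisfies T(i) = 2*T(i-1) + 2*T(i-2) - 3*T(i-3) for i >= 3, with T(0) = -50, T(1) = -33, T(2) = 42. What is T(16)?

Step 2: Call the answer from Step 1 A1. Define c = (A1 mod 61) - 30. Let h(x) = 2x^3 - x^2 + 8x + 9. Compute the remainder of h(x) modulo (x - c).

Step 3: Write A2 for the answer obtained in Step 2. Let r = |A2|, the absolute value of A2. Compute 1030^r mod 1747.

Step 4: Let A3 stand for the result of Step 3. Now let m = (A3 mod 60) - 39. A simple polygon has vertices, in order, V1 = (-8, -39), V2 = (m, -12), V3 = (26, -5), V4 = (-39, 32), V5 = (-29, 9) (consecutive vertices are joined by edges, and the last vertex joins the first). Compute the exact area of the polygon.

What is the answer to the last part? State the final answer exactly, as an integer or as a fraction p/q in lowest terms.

2315/2

Step 1: T(3) = 2*(42) + 2*(-33) - 3*(-50) = 168; iterating: T(3)=168, T(4)=519, T(5)=1248, T(6)=3030, T(7)=6999, T(8)=16314, T(9)=37536, T(10)=86703, T(11)=199536, T(12)=459870, T(13)=1058703, T(14)=2438538, T(15)=5614872, T(16)=12930711; answer 12930711
Step 2: A1 = 12930711; c = 23; remainder = value at the root: 2*(23)^3 - 1*(23)^2 + 8*(23)^1 + 9 = (24334) + (-529) + (184) + (9) = 23998; answer 23998
Step 3: A2 = 23998; r = 23998; squarings mod 1747: 1030^1=1030, 1030^2=471, 1030^4=1719, 1030^8=784, 1030^16=1459, 1030^32=835, 1030^64=172, 1030^128=1632, 1030^256=996, 1030^512=1467, 1030^1024=1532, 1030^2048=803, 1030^4096=166, 1030^8192=1351, 1030^16384=1333; 1030^23998 = 1030^2 * 1030^4 * 1030^8 * 1030^16 * 1030^32 * 1030^128 * 1030^256 * 1030^1024 * 1030^2048 * 1030^4096 * 1030^16384 = 684 (mod 1747); answer 684
Step 4: A3 = 684; m = -15; cross terms: (-8*-12 - -15*-39)=-489, (-15*-5 - 26*-12)=387, (26*32 - -39*-5)=637, (-39*9 - -29*32)=577, (-29*-39 - -8*9)=1203; twice the area = |2315| = 2315; area = 2315/2; answer 2315/2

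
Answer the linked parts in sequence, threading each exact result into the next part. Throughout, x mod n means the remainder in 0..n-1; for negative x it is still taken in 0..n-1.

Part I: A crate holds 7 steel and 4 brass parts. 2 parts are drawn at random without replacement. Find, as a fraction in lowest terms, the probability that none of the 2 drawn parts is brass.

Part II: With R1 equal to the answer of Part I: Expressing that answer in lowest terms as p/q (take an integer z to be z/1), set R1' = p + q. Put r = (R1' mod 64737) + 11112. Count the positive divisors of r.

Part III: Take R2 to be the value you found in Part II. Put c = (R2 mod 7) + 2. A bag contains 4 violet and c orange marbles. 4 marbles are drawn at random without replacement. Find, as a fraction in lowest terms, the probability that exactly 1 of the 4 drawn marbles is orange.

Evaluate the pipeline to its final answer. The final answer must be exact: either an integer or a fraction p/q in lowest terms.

Part I: total draws C(11,2) = 55; favorable C(7,2) = 21; P = 21/55; answer 21/55
Part II: R1 = 21/55; threaded value p + q = 76; r = 11188; 11188 = 2^2 * 2797; number of divisors = (2+1) * (1+1) = 6; answer 6
Part III: R2 = 6; c = 8; total draws C(12,4) = 495; favorable C(8,1)*C(4,3) = 32; P = 32/495; answer 32/495

32/495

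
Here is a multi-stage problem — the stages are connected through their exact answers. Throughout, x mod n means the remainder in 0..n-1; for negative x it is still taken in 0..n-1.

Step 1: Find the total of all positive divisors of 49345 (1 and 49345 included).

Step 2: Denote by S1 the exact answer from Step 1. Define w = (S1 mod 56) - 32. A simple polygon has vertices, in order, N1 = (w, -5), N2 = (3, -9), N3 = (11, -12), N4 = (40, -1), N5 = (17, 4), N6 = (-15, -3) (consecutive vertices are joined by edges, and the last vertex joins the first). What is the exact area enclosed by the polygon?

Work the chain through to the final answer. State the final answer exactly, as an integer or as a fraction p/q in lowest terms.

Step 1: 49345 = 5 * 71 * 139; sigma = (1 + 5) * (1 + 71) * (1 + 139) = 6 * 72 * 140 = 60480; answer 60480
Step 2: S1 = 60480; w = -32; cross terms: (-32*-9 - 3*-5)=303, (3*-12 - 11*-9)=63, (11*-1 - 40*-12)=469, (40*4 - 17*-1)=177, (17*-3 - -15*4)=9, (-15*-5 - -32*-3)=-21; twice the area = |1000| = 1000; area = 500; answer 500

500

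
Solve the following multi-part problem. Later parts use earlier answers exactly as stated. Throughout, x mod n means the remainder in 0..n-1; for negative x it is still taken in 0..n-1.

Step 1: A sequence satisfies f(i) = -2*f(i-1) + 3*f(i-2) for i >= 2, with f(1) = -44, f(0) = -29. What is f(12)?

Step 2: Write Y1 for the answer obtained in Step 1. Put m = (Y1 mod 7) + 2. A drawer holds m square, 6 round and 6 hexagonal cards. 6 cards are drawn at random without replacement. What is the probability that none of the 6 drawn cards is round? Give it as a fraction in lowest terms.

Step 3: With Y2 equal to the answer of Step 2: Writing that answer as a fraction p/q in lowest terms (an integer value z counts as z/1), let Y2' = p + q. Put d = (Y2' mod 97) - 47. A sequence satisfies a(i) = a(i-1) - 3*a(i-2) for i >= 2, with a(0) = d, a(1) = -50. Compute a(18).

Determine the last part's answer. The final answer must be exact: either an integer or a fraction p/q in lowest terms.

Step 1: f(2) = -2*(-44) + 3*(-29) = 1; iterating: f(2)=1, f(3)=-134, f(4)=271, f(5)=-944, f(6)=2701, f(7)=-8234, f(8)=24571, f(9)=-73844, f(10)=221401, f(11)=-664334, f(12)=1992871; answer 1992871
Step 2: Y1 = 1992871; m = 8; total draws C(20,6) = 38760; favorable C(14,6) = 3003; P = 1001/12920; answer 1001/12920
Step 3: Y2 = 1001/12920; threaded value p + q = 13921; d = 3; a(2) = 1*(-50) - 3*(3) = -59; iterating: a(2)=-59, a(3)=91, a(4)=268, a(5)=-5, a(6)=-809, a(7)=-794, a(8)=1633, a(9)=4015, a(10)=-884, a(11)=-12929, a(12)=-10277, a(13)=28510, a(14)=59341, a(15)=-26189, a(16)=-204212, a(17)=-125645, a(18)=486991; answer 486991

486991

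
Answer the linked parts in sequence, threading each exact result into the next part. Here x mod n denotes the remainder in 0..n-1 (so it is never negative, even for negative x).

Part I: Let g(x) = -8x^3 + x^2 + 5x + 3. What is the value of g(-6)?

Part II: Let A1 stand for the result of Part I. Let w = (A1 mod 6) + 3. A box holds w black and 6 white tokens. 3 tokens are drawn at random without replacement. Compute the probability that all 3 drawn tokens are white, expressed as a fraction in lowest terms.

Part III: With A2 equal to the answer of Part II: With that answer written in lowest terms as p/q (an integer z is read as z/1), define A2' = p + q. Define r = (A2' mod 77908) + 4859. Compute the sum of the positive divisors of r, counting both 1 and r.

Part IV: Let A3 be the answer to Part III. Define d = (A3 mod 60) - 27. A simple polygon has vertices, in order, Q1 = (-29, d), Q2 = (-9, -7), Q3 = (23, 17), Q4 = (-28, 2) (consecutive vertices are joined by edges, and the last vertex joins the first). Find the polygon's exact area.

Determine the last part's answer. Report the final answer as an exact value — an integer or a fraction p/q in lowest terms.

Part I: -8*(-6)^3 + 1*(-6)^2 + 5*(-6)^1 + 3 = (1728) + (36) + (-30) + (3) = 1737; answer 1737
Part II: A1 = 1737; w = 6; total draws C(12,3) = 220; favorable C(6,3) = 20; P = 1/11; answer 1/11
Part III: A2 = 1/11; threaded value p + q = 12; r = 4871; 4871 is prime, so its only divisors are 1 and 4871; sigma = 1 + 4871 = 4872; answer 4872
Part IV: A3 = 4872; d = -15; cross terms: (-29*-7 - -9*-15)=68, (-9*17 - 23*-7)=8, (23*2 - -28*17)=522, (-28*-15 - -29*2)=478; twice the area = |1076| = 1076; area = 538; answer 538

538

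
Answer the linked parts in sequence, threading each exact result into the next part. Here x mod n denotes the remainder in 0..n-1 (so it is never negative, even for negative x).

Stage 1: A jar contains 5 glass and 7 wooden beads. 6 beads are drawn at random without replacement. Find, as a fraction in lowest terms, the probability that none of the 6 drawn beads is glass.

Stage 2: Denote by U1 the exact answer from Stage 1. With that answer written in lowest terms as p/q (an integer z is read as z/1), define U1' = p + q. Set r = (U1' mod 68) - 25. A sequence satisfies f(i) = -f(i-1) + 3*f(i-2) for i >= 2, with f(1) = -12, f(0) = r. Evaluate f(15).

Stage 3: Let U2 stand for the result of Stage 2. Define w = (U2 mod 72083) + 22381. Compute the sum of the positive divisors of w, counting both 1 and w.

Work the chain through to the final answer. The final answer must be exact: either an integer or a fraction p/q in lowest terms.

66456

Stage 1: total draws C(12,6) = 924; favorable C(7,6) = 7; P = 1/132; answer 1/132
Stage 2: U1 = 1/132; threaded value p + q = 133; r = 40; f(2) = -1*(-12) + 3*(40) = 132; iterating: f(2)=132, f(3)=-168, f(4)=564, f(5)=-1068, f(6)=2760, f(7)=-5964, f(8)=14244, f(9)=-32136, f(10)=74868, f(11)=-171276, f(12)=395880, f(13)=-909708, f(14)=2097348, f(15)=-4826472; answer -4826472
Stage 3: U2 = -4826472; w = 25470; 25470 = 2 * 3^2 * 5 * 283; sigma = (1 + 2) * (1 + 3 + 9) * (1 + 5) * (1 + 283) = 3 * 13 * 6 * 284 = 66456; answer 66456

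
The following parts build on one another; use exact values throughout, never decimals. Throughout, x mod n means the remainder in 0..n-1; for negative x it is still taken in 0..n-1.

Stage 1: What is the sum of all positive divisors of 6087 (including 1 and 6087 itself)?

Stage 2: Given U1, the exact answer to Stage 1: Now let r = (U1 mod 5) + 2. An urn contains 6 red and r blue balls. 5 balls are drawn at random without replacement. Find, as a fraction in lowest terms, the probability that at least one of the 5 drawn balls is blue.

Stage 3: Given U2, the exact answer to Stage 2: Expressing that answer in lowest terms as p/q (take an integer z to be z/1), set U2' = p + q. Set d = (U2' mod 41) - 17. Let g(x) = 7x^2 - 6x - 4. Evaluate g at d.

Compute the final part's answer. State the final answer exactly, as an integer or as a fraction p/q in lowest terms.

201

Stage 1: 6087 = 3 * 2029; sigma = (1 + 3) * (1 + 2029) = 4 * 2030 = 8120; answer 8120
Stage 2: U1 = 8120; r = 2; total draws C(8,5) = 56; complement C(6,5) = 6; favorable 56 - 6 = 50; P = 25/28; answer 25/28
Stage 3: U2 = 25/28; threaded value p + q = 53; d = -5; 7*(-5)^2 - 6*(-5)^1 - 4 = (175) + (30) + (-4) = 201; answer 201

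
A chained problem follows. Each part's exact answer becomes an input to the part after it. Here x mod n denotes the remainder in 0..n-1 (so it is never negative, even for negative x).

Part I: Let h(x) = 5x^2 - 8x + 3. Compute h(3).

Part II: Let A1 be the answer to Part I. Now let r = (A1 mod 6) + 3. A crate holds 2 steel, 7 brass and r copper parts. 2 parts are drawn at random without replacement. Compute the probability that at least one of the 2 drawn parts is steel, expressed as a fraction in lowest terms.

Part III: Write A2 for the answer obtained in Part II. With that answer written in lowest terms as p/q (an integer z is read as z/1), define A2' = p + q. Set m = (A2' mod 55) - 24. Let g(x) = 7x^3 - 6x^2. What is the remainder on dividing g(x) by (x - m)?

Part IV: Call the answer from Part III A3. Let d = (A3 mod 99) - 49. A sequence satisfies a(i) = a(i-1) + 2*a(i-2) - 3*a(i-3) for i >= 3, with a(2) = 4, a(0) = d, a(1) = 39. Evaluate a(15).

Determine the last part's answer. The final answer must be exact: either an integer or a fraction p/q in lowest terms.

10423

Part I: 5*(3)^2 - 8*(3)^1 + 3 = (45) + (-24) + (3) = 24; answer 24
Part II: A1 = 24; r = 3; total draws C(12,2) = 66; complement C(10,2) = 45; favorable 66 - 45 = 21; P = 7/22; answer 7/22
Part III: A2 = 7/22; threaded value p + q = 29; m = 5; remainder = value at the root: 7*(5)^3 - 6*(5)^2 = (875) + (-150) = 725; answer 725
Part IV: A3 = 725; d = -17; a(3) = 1*(4) + 2*(39) - 3*(-17) = 133; iterating: a(3)=133, a(4)=24, a(5)=278, a(6)=-73, a(7)=411, a(8)=-569, a(9)=472, a(10)=-1899, a(11)=752, a(12)=-4462, a(13)=2739, a(14)=-8441, a(15)=10423; answer 10423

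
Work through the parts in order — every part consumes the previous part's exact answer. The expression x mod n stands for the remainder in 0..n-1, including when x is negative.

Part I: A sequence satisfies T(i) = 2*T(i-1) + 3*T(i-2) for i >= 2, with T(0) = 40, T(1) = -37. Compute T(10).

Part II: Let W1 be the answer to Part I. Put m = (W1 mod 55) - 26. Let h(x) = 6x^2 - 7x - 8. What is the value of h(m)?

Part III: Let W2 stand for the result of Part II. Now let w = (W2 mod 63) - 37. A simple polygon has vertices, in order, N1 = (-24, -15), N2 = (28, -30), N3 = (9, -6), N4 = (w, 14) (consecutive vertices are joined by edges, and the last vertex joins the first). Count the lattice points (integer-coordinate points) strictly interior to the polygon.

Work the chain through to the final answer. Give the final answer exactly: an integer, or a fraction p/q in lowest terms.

842

Part I: T(2) = 2*(-37) + 3*(40) = 46; iterating: T(2)=46, T(3)=-19, T(4)=100, T(5)=143, T(6)=586, T(7)=1601, T(8)=4960, T(9)=14723, T(10)=44326; answer 44326
Part II: W1 = 44326; m = 25; 6*(25)^2 - 7*(25)^1 - 8 = (3750) + (-175) + (-8) = 3567; answer 3567
Part III: W2 = 3567; w = 2; cross terms: (-24*-30 - 28*-15)=1140, (28*-6 - 9*-30)=102, (9*14 - 2*-6)=138, (2*-15 - -24*14)=306; twice the area = |1686| = 1686; area = 843; boundary points = 1 + 1 + 1 + 1 = 4; strictly interior points = area - boundary/2 + 1 = 842; answer 842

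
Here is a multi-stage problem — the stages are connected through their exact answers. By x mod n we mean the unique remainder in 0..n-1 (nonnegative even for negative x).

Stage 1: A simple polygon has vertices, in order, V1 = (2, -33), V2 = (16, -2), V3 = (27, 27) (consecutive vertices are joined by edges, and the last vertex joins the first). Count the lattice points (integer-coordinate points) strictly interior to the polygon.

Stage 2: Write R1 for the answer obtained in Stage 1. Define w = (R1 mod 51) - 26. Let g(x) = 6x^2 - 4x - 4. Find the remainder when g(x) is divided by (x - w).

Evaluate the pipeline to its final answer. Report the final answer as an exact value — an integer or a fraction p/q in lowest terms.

Stage 1: cross terms: (2*-2 - 16*-33)=524, (16*27 - 27*-2)=486, (27*-33 - 2*27)=-945; twice the area = |65| = 65; area = 65/2; boundary points = 1 + 1 + 5 = 7; strictly interior points = area - boundary/2 + 1 = 30; answer 30
Stage 2: R1 = 30; w = 4; remainder = value at the root: 6*(4)^2 - 4*(4)^1 - 4 = (96) + (-16) + (-4) = 76; answer 76

76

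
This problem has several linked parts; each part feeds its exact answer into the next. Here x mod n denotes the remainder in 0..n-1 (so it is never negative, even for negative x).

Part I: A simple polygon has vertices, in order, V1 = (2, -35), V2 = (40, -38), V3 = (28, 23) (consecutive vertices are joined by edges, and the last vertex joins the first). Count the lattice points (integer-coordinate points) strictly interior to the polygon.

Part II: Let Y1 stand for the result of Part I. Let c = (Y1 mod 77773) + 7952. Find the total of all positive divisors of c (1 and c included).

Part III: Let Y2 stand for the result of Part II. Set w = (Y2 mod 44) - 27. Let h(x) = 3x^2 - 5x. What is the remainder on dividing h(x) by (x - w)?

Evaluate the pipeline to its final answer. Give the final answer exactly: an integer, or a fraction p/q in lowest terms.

112

Part I: cross terms: (2*-38 - 40*-35)=1324, (40*23 - 28*-38)=1984, (28*-35 - 2*23)=-1026; twice the area = |2282| = 2282; area = 1141; boundary points = 1 + 1 + 2 = 4; strictly interior points = area - boundary/2 + 1 = 1140; answer 1140
Part II: Y1 = 1140; c = 9092; 9092 = 2^2 * 2273; sigma = (1 + 2 + 4) * (1 + 2273) = 7 * 2274 = 15918; answer 15918
Part III: Y2 = 15918; w = 7; remainder = value at the root: 3*(7)^2 - 5*(7)^1 = (147) + (-35) = 112; answer 112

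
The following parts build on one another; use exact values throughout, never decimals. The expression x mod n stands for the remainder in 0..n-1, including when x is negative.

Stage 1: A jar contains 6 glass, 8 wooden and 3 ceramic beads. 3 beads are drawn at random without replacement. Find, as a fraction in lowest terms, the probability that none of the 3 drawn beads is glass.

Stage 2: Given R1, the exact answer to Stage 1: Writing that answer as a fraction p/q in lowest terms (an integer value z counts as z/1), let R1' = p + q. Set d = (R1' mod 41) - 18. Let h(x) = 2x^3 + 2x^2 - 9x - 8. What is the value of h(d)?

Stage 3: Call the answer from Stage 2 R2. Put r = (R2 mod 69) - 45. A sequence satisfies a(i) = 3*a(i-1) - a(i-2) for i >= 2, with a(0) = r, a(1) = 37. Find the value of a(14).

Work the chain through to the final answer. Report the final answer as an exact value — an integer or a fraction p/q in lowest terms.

Stage 1: total draws C(17,3) = 680; favorable C(11,3) = 165; P = 33/136; answer 33/136
Stage 2: R1 = 33/136; threaded value p + q = 169; d = -13; 2*(-13)^3 + 2*(-13)^2 - 9*(-13)^1 - 8 = (-4394) + (338) + (117) + (-8) = -3947; answer -3947
Stage 3: R2 = -3947; r = 10; a(2) = 3*(37) - 1*(10) = 101; iterating: a(2)=101, a(3)=266, a(4)=697, a(5)=1825, a(6)=4778, a(7)=12509, a(8)=32749, a(9)=85738, a(10)=224465, a(11)=587657, a(12)=1538506, a(13)=4027861, a(14)=10545077; answer 10545077

10545077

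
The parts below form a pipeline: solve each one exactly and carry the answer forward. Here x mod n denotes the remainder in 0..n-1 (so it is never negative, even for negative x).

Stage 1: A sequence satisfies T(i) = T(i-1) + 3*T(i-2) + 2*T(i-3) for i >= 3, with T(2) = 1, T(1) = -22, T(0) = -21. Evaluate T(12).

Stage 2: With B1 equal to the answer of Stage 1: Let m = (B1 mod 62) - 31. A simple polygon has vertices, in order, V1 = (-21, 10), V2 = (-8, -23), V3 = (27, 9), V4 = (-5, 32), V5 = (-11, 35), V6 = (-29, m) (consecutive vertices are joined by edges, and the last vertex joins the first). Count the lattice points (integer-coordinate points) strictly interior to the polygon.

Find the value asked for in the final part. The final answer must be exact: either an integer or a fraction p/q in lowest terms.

1598

Stage 1: T(3) = 1*(1) + 3*(-22) + 2*(-21) = -107; iterating: T(3)=-107, T(4)=-148, T(5)=-467, T(6)=-1125, T(7)=-2822, T(8)=-7131, T(9)=-17847, T(10)=-44884, T(11)=-112687, T(12)=-283033; answer -283033
Stage 2: B1 = -283033; m = 28; cross terms: (-21*-23 - -8*10)=563, (-8*9 - 27*-23)=549, (27*32 - -5*9)=909, (-5*35 - -11*32)=177, (-11*28 - -29*35)=707, (-29*10 - -21*28)=298; twice the area = |3203| = 3203; area = 3203/2; boundary points = 1 + 1 + 1 + 3 + 1 + 2 = 9; strictly interior points = area - boundary/2 + 1 = 1598; answer 1598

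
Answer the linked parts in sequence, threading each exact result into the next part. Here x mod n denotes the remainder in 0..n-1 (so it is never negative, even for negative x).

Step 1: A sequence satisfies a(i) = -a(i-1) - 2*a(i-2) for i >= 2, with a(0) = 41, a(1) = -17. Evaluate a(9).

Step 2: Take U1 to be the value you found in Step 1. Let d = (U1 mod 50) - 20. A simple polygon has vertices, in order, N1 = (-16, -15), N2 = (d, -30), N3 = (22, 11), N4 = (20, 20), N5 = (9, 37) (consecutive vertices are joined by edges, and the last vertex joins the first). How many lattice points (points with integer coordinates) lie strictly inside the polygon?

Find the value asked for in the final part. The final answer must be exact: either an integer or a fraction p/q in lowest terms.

1485

Step 1: a(2) = -1*(-17) - 2*(41) = -65; iterating: a(2)=-65, a(3)=99, a(4)=31, a(5)=-229, a(6)=167, a(7)=291, a(8)=-625, a(9)=43; answer 43
Step 2: U1 = 43; d = 23; cross terms: (-16*-30 - 23*-15)=825, (23*11 - 22*-30)=913, (22*20 - 20*11)=220, (20*37 - 9*20)=560, (9*-15 - -16*37)=457; twice the area = |2975| = 2975; area = 2975/2; boundary points = 3 + 1 + 1 + 1 + 1 = 7; strictly interior points = area - boundary/2 + 1 = 1485; answer 1485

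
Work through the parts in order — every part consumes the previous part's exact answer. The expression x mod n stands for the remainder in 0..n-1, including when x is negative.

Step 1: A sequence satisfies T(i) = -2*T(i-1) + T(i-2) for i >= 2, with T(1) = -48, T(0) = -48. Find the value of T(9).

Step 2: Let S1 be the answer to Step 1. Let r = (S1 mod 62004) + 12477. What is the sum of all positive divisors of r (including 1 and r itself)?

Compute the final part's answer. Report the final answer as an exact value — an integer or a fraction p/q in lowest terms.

74880

Step 1: T(2) = -2*(-48) + 1*(-48) = 48; iterating: T(2)=48, T(3)=-144, T(4)=336, T(5)=-816, T(6)=1968, T(7)=-4752, T(8)=11472, T(9)=-27696; answer -27696
Step 2: S1 = -27696; r = 46785; 46785 = 3 * 5 * 3119; sigma = (1 + 3) * (1 + 5) * (1 + 3119) = 4 * 6 * 3120 = 74880; answer 74880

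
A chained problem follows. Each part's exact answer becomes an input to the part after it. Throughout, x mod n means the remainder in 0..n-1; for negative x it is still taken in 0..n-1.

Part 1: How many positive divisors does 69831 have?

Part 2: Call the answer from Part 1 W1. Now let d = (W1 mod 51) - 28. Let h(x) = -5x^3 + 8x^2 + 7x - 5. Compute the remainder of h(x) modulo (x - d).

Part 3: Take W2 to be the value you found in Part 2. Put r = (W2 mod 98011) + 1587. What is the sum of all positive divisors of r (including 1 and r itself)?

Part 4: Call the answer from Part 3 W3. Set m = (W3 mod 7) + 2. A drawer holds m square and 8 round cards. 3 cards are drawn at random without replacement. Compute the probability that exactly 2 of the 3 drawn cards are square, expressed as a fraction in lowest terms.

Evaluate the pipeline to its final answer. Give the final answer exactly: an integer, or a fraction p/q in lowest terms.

Part 1: 69831 = 3^2 * 7759; number of divisors = (2+1) * (1+1) = 6; answer 6
Part 2: W1 = 6; d = -22; remainder = value at the root: -5*(-22)^3 + 8*(-22)^2 + 7*(-22)^1 - 5 = (53240) + (3872) + (-154) + (-5) = 56953; answer 56953
Part 3: W2 = 56953; r = 58540; 58540 = 2^2 * 5 * 2927; sigma = (1 + 2 + 4) * (1 + 5) * (1 + 2927) = 7 * 6 * 2928 = 122976; answer 122976
Part 4: W3 = 122976; m = 2; total draws C(10,3) = 120; favorable C(2,2)*C(8,1) = 8; P = 1/15; answer 1/15

1/15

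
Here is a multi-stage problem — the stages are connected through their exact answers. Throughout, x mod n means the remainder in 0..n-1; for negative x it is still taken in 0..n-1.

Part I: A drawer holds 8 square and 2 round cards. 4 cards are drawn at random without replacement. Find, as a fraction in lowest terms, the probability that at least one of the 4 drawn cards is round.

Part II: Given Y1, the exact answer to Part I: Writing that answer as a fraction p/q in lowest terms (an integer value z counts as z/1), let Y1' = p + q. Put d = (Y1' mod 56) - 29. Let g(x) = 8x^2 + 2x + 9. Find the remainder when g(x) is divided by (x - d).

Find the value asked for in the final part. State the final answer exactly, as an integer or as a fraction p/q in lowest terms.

Part I: total draws C(10,4) = 210; complement C(8,4) = 70; favorable 210 - 70 = 140; P = 2/3; answer 2/3
Part II: Y1 = 2/3; threaded value p + q = 5; d = -24; remainder = value at the root: 8*(-24)^2 + 2*(-24)^1 + 9 = (4608) + (-48) + (9) = 4569; answer 4569

4569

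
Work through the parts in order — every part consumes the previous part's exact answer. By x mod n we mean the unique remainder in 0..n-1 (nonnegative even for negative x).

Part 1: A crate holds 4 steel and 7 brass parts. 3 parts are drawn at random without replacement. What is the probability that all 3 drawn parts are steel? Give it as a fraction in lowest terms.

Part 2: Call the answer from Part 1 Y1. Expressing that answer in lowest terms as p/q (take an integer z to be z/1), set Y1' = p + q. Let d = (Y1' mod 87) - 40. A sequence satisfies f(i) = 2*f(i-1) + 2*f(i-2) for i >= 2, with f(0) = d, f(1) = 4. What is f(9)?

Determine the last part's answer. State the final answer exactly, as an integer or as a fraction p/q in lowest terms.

Part 1: total draws C(11,3) = 165; favorable C(4,3) = 4; P = 4/165; answer 4/165
Part 2: Y1 = 4/165; threaded value p + q = 169; d = 42; f(2) = 2*(4) + 2*(42) = 92; iterating: f(2)=92, f(3)=192, f(4)=568, f(5)=1520, f(6)=4176, f(7)=11392, f(8)=31136, f(9)=85056; answer 85056

85056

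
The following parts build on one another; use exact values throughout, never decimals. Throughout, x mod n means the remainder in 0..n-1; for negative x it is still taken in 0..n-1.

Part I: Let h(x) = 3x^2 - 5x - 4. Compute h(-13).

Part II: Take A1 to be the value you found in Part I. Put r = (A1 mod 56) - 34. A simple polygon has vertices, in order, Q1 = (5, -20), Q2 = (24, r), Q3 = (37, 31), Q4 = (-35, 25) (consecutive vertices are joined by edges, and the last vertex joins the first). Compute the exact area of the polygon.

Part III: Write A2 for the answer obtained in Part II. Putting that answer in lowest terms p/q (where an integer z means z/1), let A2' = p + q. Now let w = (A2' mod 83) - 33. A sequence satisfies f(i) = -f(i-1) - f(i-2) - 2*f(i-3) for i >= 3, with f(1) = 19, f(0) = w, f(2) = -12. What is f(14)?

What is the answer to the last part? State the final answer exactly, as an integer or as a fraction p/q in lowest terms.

Part I: 3*(-13)^2 - 5*(-13)^1 - 4 = (507) + (65) + (-4) = 568; answer 568
Part II: A1 = 568; r = -26; cross terms: (5*-26 - 24*-20)=350, (24*31 - 37*-26)=1706, (37*25 - -35*31)=2010, (-35*-20 - 5*25)=575; twice the area = |4641| = 4641; area = 4641/2; answer 4641/2
Part III: A2 = 4641/2; threaded value p + q = 4643; w = 45; f(3) = -1*(-12) - 1*(19) - 2*(45) = -97; iterating: f(3)=-97, f(4)=71, f(5)=50, f(6)=73, f(7)=-265, f(8)=92, f(9)=27, f(10)=411, f(11)=-622, f(12)=157, f(13)=-357, f(14)=1444; answer 1444

1444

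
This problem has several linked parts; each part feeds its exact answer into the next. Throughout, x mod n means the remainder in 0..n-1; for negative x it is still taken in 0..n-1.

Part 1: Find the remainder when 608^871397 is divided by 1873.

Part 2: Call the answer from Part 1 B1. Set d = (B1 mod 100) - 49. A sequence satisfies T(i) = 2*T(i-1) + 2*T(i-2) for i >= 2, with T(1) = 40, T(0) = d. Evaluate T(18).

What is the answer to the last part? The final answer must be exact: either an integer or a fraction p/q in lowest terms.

Part 1: squarings mod 1873: 608^1=608, 608^2=683, 608^4=112, 608^8=1306, 608^16=1206, 608^32=988, 608^64=311, 608^128=1198, 608^256=486, 608^512=198, 608^1024=1744, 608^2048=1657, 608^4096=1704, 608^8192=466, 608^16384=1761, 608^32768=1306, 608^65536=1206, 608^131072=988, 608^262144=311, 608^524288=1198; 608^871397 = 608^1 * 608^4 * 608^32 * 608^64 * 608^128 * 608^256 * 608^512 * 608^2048 * 608^16384 * 608^65536 * 608^262144 * 608^524288 = 974 (mod 1873); answer 974
Part 2: B1 = 974; d = 25; T(2) = 2*(40) + 2*(25) = 130; iterating: T(2)=130, T(3)=340, T(4)=940, T(5)=2560, T(6)=7000, T(7)=19120, T(8)=52240, T(9)=142720, T(10)=389920, T(11)=1065280, T(12)=2910400, T(13)=7951360, T(14)=21723520, T(15)=59349760, T(16)=162146560, T(17)=442992640, T(18)=1210278400; answer 1210278400

1210278400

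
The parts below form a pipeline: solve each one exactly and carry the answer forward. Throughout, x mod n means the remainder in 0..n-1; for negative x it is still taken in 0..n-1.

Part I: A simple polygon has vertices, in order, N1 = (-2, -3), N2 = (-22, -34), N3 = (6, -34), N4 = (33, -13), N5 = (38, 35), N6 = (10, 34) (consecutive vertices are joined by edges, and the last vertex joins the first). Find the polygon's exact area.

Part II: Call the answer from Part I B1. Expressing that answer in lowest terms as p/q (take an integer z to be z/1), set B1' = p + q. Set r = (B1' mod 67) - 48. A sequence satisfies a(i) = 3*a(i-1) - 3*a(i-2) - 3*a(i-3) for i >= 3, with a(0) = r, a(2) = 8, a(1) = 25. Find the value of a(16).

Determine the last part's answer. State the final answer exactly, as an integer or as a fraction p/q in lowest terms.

Part I: cross terms: (-2*-34 - -22*-3)=2, (-22*-34 - 6*-34)=952, (6*-13 - 33*-34)=1044, (33*35 - 38*-13)=1649, (38*34 - 10*35)=942, (10*-3 - -2*34)=38; twice the area = |4627| = 4627; area = 4627/2; answer 4627/2
Part II: B1 = 4627/2; threaded value p + q = 4629; r = -42; a(3) = 3*(8) - 3*(25) - 3*(-42) = 75; iterating: a(3)=75, a(4)=126, a(5)=129, a(6)=-216, a(7)=-1413, a(8)=-3978, a(9)=-7047, a(10)=-4968, a(11)=18171, a(12)=90558, a(13)=232065, a(14)=370008, a(15)=142155, a(16)=-1379754; answer -1379754

-1379754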